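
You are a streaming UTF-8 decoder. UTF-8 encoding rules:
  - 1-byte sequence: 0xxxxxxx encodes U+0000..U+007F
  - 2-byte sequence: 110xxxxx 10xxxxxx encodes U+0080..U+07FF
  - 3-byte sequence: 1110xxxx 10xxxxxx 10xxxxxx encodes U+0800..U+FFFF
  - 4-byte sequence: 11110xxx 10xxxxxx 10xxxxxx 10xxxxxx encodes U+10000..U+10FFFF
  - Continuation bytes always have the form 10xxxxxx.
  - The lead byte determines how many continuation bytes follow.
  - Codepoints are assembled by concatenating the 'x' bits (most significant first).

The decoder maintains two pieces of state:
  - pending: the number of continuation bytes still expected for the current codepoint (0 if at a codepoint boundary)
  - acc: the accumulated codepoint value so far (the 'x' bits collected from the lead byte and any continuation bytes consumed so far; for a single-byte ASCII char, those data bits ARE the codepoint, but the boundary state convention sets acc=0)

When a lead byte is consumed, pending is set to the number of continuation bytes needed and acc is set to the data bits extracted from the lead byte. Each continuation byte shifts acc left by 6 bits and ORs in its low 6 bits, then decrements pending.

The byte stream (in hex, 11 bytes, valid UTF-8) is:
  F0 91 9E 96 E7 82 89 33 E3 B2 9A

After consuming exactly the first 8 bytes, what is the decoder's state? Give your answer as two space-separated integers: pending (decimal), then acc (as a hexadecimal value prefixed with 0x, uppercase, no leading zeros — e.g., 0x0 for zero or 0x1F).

Answer: 0 0x0

Derivation:
Byte[0]=F0: 4-byte lead. pending=3, acc=0x0
Byte[1]=91: continuation. acc=(acc<<6)|0x11=0x11, pending=2
Byte[2]=9E: continuation. acc=(acc<<6)|0x1E=0x45E, pending=1
Byte[3]=96: continuation. acc=(acc<<6)|0x16=0x11796, pending=0
Byte[4]=E7: 3-byte lead. pending=2, acc=0x7
Byte[5]=82: continuation. acc=(acc<<6)|0x02=0x1C2, pending=1
Byte[6]=89: continuation. acc=(acc<<6)|0x09=0x7089, pending=0
Byte[7]=33: 1-byte. pending=0, acc=0x0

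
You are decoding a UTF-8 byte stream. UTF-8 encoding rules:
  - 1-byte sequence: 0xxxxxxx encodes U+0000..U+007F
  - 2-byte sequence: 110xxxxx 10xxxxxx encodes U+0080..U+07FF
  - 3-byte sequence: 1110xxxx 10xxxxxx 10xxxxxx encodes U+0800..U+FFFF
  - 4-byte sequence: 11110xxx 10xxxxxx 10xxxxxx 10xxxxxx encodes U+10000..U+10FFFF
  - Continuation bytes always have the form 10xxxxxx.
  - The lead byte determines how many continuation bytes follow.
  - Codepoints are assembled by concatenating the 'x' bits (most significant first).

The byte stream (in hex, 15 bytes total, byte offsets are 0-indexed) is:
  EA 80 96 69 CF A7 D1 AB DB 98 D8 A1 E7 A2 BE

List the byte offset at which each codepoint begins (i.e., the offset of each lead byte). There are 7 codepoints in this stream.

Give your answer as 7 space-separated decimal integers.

Answer: 0 3 4 6 8 10 12

Derivation:
Byte[0]=EA: 3-byte lead, need 2 cont bytes. acc=0xA
Byte[1]=80: continuation. acc=(acc<<6)|0x00=0x280
Byte[2]=96: continuation. acc=(acc<<6)|0x16=0xA016
Completed: cp=U+A016 (starts at byte 0)
Byte[3]=69: 1-byte ASCII. cp=U+0069
Byte[4]=CF: 2-byte lead, need 1 cont bytes. acc=0xF
Byte[5]=A7: continuation. acc=(acc<<6)|0x27=0x3E7
Completed: cp=U+03E7 (starts at byte 4)
Byte[6]=D1: 2-byte lead, need 1 cont bytes. acc=0x11
Byte[7]=AB: continuation. acc=(acc<<6)|0x2B=0x46B
Completed: cp=U+046B (starts at byte 6)
Byte[8]=DB: 2-byte lead, need 1 cont bytes. acc=0x1B
Byte[9]=98: continuation. acc=(acc<<6)|0x18=0x6D8
Completed: cp=U+06D8 (starts at byte 8)
Byte[10]=D8: 2-byte lead, need 1 cont bytes. acc=0x18
Byte[11]=A1: continuation. acc=(acc<<6)|0x21=0x621
Completed: cp=U+0621 (starts at byte 10)
Byte[12]=E7: 3-byte lead, need 2 cont bytes. acc=0x7
Byte[13]=A2: continuation. acc=(acc<<6)|0x22=0x1E2
Byte[14]=BE: continuation. acc=(acc<<6)|0x3E=0x78BE
Completed: cp=U+78BE (starts at byte 12)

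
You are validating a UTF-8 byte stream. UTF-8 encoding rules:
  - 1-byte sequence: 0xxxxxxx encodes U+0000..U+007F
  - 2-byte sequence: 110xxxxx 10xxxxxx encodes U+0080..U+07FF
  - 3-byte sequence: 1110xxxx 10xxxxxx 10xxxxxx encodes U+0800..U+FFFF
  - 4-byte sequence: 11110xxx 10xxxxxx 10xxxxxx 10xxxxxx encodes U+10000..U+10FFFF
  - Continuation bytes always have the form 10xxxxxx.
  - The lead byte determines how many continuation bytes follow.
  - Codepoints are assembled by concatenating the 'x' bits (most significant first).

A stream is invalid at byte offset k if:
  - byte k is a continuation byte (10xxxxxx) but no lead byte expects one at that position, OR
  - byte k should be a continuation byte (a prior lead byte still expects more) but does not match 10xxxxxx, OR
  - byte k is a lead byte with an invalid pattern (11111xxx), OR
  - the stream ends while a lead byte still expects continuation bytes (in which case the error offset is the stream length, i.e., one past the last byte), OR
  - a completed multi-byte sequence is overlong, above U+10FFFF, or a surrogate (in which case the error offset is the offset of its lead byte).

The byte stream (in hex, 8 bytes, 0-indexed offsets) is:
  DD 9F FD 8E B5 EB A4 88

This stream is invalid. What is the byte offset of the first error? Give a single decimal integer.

Answer: 2

Derivation:
Byte[0]=DD: 2-byte lead, need 1 cont bytes. acc=0x1D
Byte[1]=9F: continuation. acc=(acc<<6)|0x1F=0x75F
Completed: cp=U+075F (starts at byte 0)
Byte[2]=FD: INVALID lead byte (not 0xxx/110x/1110/11110)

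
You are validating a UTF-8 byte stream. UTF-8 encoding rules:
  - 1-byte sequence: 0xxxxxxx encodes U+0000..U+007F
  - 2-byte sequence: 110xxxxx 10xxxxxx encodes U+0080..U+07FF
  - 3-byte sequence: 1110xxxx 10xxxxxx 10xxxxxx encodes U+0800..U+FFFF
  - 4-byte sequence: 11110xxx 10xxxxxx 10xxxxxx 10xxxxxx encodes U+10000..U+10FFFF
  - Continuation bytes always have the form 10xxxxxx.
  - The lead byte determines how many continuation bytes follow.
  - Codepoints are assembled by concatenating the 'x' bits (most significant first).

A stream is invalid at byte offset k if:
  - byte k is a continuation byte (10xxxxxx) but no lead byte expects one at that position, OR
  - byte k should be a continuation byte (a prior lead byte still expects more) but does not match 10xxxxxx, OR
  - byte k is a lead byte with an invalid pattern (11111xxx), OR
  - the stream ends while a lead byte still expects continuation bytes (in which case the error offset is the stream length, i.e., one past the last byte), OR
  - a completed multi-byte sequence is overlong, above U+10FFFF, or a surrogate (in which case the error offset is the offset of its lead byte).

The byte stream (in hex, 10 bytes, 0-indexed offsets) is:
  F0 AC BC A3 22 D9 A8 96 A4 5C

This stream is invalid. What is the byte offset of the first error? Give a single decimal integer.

Byte[0]=F0: 4-byte lead, need 3 cont bytes. acc=0x0
Byte[1]=AC: continuation. acc=(acc<<6)|0x2C=0x2C
Byte[2]=BC: continuation. acc=(acc<<6)|0x3C=0xB3C
Byte[3]=A3: continuation. acc=(acc<<6)|0x23=0x2CF23
Completed: cp=U+2CF23 (starts at byte 0)
Byte[4]=22: 1-byte ASCII. cp=U+0022
Byte[5]=D9: 2-byte lead, need 1 cont bytes. acc=0x19
Byte[6]=A8: continuation. acc=(acc<<6)|0x28=0x668
Completed: cp=U+0668 (starts at byte 5)
Byte[7]=96: INVALID lead byte (not 0xxx/110x/1110/11110)

Answer: 7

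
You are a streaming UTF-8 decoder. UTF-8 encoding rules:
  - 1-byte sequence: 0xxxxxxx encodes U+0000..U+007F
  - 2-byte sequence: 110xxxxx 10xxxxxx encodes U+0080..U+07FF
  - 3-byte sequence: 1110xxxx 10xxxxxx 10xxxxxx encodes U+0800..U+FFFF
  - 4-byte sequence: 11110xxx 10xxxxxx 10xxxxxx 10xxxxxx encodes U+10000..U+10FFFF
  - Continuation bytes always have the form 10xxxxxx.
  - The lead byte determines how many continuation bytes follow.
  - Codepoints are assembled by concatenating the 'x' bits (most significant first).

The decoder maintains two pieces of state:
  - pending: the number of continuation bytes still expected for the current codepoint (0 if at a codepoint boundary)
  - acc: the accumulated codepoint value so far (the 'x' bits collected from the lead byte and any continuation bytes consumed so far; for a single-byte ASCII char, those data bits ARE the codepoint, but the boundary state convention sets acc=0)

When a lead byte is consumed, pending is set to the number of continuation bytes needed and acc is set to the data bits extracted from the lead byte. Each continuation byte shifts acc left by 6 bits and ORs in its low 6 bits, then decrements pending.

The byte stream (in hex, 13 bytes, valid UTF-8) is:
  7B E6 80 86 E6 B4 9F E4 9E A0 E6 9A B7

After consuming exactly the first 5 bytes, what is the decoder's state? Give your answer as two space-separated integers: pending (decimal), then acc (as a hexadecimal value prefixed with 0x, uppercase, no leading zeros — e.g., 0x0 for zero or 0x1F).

Byte[0]=7B: 1-byte. pending=0, acc=0x0
Byte[1]=E6: 3-byte lead. pending=2, acc=0x6
Byte[2]=80: continuation. acc=(acc<<6)|0x00=0x180, pending=1
Byte[3]=86: continuation. acc=(acc<<6)|0x06=0x6006, pending=0
Byte[4]=E6: 3-byte lead. pending=2, acc=0x6

Answer: 2 0x6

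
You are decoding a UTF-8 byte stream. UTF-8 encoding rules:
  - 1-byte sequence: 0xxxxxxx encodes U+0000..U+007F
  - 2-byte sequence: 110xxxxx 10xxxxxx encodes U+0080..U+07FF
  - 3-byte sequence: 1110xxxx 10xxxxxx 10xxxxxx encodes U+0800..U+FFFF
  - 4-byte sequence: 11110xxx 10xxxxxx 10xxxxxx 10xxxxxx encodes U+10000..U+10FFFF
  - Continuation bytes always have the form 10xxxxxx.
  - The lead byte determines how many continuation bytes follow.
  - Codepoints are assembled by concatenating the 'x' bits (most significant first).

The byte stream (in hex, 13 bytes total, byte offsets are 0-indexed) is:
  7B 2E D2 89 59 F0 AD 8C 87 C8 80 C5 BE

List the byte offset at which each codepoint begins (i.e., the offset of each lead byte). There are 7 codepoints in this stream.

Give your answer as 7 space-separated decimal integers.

Byte[0]=7B: 1-byte ASCII. cp=U+007B
Byte[1]=2E: 1-byte ASCII. cp=U+002E
Byte[2]=D2: 2-byte lead, need 1 cont bytes. acc=0x12
Byte[3]=89: continuation. acc=(acc<<6)|0x09=0x489
Completed: cp=U+0489 (starts at byte 2)
Byte[4]=59: 1-byte ASCII. cp=U+0059
Byte[5]=F0: 4-byte lead, need 3 cont bytes. acc=0x0
Byte[6]=AD: continuation. acc=(acc<<6)|0x2D=0x2D
Byte[7]=8C: continuation. acc=(acc<<6)|0x0C=0xB4C
Byte[8]=87: continuation. acc=(acc<<6)|0x07=0x2D307
Completed: cp=U+2D307 (starts at byte 5)
Byte[9]=C8: 2-byte lead, need 1 cont bytes. acc=0x8
Byte[10]=80: continuation. acc=(acc<<6)|0x00=0x200
Completed: cp=U+0200 (starts at byte 9)
Byte[11]=C5: 2-byte lead, need 1 cont bytes. acc=0x5
Byte[12]=BE: continuation. acc=(acc<<6)|0x3E=0x17E
Completed: cp=U+017E (starts at byte 11)

Answer: 0 1 2 4 5 9 11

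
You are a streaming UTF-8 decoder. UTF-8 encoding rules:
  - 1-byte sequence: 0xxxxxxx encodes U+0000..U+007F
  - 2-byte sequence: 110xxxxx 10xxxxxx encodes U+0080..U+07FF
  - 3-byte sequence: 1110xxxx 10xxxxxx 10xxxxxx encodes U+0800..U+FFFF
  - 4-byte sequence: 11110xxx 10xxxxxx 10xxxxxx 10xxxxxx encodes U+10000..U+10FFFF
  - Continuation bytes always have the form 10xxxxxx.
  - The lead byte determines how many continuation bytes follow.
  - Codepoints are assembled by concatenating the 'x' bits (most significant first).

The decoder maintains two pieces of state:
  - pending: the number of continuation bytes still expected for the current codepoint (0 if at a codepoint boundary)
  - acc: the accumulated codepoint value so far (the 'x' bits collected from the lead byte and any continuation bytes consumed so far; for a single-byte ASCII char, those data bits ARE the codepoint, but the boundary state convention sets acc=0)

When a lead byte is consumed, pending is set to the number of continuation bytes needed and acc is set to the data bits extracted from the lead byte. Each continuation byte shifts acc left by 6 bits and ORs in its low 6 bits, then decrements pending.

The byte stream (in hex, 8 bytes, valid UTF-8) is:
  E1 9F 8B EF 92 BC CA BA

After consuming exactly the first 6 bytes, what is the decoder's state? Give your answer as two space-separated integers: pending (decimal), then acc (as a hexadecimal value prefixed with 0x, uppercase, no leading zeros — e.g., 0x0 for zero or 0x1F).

Answer: 0 0xF4BC

Derivation:
Byte[0]=E1: 3-byte lead. pending=2, acc=0x1
Byte[1]=9F: continuation. acc=(acc<<6)|0x1F=0x5F, pending=1
Byte[2]=8B: continuation. acc=(acc<<6)|0x0B=0x17CB, pending=0
Byte[3]=EF: 3-byte lead. pending=2, acc=0xF
Byte[4]=92: continuation. acc=(acc<<6)|0x12=0x3D2, pending=1
Byte[5]=BC: continuation. acc=(acc<<6)|0x3C=0xF4BC, pending=0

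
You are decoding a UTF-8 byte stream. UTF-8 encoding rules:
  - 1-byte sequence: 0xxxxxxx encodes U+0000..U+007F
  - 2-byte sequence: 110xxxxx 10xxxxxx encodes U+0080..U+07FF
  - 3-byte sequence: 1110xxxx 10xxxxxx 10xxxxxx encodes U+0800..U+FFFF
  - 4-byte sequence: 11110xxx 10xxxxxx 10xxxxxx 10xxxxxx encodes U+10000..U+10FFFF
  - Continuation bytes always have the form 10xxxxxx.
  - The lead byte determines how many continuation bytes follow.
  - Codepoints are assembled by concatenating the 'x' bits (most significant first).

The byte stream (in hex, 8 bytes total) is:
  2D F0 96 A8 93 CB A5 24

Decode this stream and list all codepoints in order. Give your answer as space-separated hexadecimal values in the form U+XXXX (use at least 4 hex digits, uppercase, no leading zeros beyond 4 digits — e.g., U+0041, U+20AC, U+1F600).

Answer: U+002D U+16A13 U+02E5 U+0024

Derivation:
Byte[0]=2D: 1-byte ASCII. cp=U+002D
Byte[1]=F0: 4-byte lead, need 3 cont bytes. acc=0x0
Byte[2]=96: continuation. acc=(acc<<6)|0x16=0x16
Byte[3]=A8: continuation. acc=(acc<<6)|0x28=0x5A8
Byte[4]=93: continuation. acc=(acc<<6)|0x13=0x16A13
Completed: cp=U+16A13 (starts at byte 1)
Byte[5]=CB: 2-byte lead, need 1 cont bytes. acc=0xB
Byte[6]=A5: continuation. acc=(acc<<6)|0x25=0x2E5
Completed: cp=U+02E5 (starts at byte 5)
Byte[7]=24: 1-byte ASCII. cp=U+0024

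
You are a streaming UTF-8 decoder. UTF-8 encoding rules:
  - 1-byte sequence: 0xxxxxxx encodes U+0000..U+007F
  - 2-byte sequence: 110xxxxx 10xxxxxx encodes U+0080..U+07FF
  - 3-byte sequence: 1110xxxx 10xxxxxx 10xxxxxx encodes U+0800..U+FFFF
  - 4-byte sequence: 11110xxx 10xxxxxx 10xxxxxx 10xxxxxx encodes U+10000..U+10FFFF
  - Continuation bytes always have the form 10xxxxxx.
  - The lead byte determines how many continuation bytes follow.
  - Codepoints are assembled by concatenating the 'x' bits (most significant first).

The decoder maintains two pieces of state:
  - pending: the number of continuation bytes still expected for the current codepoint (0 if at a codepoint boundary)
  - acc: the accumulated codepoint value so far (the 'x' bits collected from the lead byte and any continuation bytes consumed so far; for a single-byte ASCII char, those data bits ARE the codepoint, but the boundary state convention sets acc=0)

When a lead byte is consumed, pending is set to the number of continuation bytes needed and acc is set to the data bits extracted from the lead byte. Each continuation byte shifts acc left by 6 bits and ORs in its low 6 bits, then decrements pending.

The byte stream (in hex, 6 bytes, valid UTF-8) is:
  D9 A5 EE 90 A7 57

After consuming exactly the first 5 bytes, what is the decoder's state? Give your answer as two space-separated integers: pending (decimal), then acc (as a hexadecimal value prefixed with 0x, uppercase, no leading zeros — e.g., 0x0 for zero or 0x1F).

Byte[0]=D9: 2-byte lead. pending=1, acc=0x19
Byte[1]=A5: continuation. acc=(acc<<6)|0x25=0x665, pending=0
Byte[2]=EE: 3-byte lead. pending=2, acc=0xE
Byte[3]=90: continuation. acc=(acc<<6)|0x10=0x390, pending=1
Byte[4]=A7: continuation. acc=(acc<<6)|0x27=0xE427, pending=0

Answer: 0 0xE427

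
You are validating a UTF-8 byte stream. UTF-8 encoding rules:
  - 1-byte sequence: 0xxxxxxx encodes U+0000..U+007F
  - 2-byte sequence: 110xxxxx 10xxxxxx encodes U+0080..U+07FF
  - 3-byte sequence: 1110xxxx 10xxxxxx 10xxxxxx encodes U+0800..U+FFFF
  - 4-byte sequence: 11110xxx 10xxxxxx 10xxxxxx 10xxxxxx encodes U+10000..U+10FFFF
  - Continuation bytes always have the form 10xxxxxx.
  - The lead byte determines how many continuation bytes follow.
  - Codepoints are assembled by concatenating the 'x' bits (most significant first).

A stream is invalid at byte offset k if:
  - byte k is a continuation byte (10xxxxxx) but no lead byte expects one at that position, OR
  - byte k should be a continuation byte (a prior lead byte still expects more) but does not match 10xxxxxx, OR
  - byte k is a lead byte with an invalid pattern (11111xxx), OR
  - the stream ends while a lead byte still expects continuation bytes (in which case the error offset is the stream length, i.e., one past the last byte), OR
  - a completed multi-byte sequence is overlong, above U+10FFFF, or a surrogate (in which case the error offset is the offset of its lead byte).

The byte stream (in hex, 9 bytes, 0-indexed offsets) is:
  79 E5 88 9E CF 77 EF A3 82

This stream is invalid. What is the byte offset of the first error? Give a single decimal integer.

Answer: 5

Derivation:
Byte[0]=79: 1-byte ASCII. cp=U+0079
Byte[1]=E5: 3-byte lead, need 2 cont bytes. acc=0x5
Byte[2]=88: continuation. acc=(acc<<6)|0x08=0x148
Byte[3]=9E: continuation. acc=(acc<<6)|0x1E=0x521E
Completed: cp=U+521E (starts at byte 1)
Byte[4]=CF: 2-byte lead, need 1 cont bytes. acc=0xF
Byte[5]=77: expected 10xxxxxx continuation. INVALID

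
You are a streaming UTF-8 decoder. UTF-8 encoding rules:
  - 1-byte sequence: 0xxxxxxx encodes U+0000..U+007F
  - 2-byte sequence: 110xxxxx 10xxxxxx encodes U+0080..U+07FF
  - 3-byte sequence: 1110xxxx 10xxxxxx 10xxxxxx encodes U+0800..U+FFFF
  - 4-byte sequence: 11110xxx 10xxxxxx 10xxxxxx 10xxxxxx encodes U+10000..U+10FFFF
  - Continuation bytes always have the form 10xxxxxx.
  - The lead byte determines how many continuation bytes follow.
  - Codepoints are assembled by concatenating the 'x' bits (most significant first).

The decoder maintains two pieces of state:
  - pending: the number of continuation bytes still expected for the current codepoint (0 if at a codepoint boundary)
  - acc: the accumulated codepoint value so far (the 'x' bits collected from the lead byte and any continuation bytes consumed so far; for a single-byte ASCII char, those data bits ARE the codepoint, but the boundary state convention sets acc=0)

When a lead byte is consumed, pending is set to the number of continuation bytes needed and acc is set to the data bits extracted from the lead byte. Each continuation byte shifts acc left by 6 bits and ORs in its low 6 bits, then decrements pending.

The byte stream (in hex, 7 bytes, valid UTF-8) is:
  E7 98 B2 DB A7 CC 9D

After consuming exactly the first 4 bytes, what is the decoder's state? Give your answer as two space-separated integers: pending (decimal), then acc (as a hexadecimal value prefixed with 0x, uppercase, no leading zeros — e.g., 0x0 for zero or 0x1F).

Byte[0]=E7: 3-byte lead. pending=2, acc=0x7
Byte[1]=98: continuation. acc=(acc<<6)|0x18=0x1D8, pending=1
Byte[2]=B2: continuation. acc=(acc<<6)|0x32=0x7632, pending=0
Byte[3]=DB: 2-byte lead. pending=1, acc=0x1B

Answer: 1 0x1B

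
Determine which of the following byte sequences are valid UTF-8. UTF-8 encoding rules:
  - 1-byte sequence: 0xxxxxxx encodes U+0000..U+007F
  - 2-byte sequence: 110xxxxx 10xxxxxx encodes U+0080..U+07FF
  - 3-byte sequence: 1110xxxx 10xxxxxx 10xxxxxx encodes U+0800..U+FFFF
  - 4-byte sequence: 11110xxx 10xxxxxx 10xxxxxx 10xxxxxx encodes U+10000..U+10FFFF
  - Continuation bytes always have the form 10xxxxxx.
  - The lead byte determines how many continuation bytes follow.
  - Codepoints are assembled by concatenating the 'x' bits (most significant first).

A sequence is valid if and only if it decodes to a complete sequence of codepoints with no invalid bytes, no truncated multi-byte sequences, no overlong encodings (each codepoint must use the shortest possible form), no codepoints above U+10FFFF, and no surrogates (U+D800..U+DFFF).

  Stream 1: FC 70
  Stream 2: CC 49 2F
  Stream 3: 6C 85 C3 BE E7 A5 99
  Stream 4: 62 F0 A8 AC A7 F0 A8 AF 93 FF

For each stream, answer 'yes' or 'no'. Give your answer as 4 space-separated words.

Stream 1: error at byte offset 0. INVALID
Stream 2: error at byte offset 1. INVALID
Stream 3: error at byte offset 1. INVALID
Stream 4: error at byte offset 9. INVALID

Answer: no no no no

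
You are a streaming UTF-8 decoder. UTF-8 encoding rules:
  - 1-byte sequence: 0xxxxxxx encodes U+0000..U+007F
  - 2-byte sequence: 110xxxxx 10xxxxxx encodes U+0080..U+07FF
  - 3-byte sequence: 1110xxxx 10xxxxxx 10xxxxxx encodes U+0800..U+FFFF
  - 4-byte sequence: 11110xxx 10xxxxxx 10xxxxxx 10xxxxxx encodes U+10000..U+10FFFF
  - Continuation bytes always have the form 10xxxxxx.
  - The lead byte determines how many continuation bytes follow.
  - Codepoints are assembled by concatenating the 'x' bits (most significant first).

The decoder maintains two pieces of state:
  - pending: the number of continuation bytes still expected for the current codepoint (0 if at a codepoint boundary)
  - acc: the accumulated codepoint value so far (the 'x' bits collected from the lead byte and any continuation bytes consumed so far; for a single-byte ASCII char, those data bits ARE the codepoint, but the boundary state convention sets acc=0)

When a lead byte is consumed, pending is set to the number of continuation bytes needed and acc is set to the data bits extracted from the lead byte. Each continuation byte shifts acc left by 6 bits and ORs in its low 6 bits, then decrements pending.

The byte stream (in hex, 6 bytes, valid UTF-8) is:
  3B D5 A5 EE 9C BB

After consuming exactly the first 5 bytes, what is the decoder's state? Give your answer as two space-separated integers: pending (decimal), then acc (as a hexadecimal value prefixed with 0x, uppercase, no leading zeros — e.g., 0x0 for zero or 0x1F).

Byte[0]=3B: 1-byte. pending=0, acc=0x0
Byte[1]=D5: 2-byte lead. pending=1, acc=0x15
Byte[2]=A5: continuation. acc=(acc<<6)|0x25=0x565, pending=0
Byte[3]=EE: 3-byte lead. pending=2, acc=0xE
Byte[4]=9C: continuation. acc=(acc<<6)|0x1C=0x39C, pending=1

Answer: 1 0x39C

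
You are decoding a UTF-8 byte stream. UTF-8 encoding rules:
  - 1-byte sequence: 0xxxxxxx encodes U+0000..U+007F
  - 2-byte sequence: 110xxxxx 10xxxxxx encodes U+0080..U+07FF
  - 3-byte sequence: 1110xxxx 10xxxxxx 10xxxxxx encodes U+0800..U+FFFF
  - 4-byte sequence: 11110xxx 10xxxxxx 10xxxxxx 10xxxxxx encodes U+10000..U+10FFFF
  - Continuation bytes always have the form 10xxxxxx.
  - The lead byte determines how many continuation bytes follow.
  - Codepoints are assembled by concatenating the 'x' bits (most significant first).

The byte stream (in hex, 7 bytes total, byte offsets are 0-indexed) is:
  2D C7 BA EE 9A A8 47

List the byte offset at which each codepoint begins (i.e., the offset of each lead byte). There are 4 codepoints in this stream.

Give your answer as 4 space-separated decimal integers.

Answer: 0 1 3 6

Derivation:
Byte[0]=2D: 1-byte ASCII. cp=U+002D
Byte[1]=C7: 2-byte lead, need 1 cont bytes. acc=0x7
Byte[2]=BA: continuation. acc=(acc<<6)|0x3A=0x1FA
Completed: cp=U+01FA (starts at byte 1)
Byte[3]=EE: 3-byte lead, need 2 cont bytes. acc=0xE
Byte[4]=9A: continuation. acc=(acc<<6)|0x1A=0x39A
Byte[5]=A8: continuation. acc=(acc<<6)|0x28=0xE6A8
Completed: cp=U+E6A8 (starts at byte 3)
Byte[6]=47: 1-byte ASCII. cp=U+0047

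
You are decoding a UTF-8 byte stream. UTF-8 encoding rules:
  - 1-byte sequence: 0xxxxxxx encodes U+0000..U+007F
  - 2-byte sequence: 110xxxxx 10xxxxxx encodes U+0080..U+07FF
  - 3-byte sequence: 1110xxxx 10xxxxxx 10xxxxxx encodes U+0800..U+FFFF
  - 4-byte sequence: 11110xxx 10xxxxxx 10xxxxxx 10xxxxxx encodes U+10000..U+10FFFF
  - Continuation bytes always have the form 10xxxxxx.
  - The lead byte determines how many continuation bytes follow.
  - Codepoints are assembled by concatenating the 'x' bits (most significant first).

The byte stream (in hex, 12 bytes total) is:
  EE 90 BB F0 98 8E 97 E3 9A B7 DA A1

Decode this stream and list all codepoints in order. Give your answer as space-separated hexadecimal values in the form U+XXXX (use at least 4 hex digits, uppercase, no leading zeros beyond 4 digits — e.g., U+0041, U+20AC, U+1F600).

Answer: U+E43B U+18397 U+36B7 U+06A1

Derivation:
Byte[0]=EE: 3-byte lead, need 2 cont bytes. acc=0xE
Byte[1]=90: continuation. acc=(acc<<6)|0x10=0x390
Byte[2]=BB: continuation. acc=(acc<<6)|0x3B=0xE43B
Completed: cp=U+E43B (starts at byte 0)
Byte[3]=F0: 4-byte lead, need 3 cont bytes. acc=0x0
Byte[4]=98: continuation. acc=(acc<<6)|0x18=0x18
Byte[5]=8E: continuation. acc=(acc<<6)|0x0E=0x60E
Byte[6]=97: continuation. acc=(acc<<6)|0x17=0x18397
Completed: cp=U+18397 (starts at byte 3)
Byte[7]=E3: 3-byte lead, need 2 cont bytes. acc=0x3
Byte[8]=9A: continuation. acc=(acc<<6)|0x1A=0xDA
Byte[9]=B7: continuation. acc=(acc<<6)|0x37=0x36B7
Completed: cp=U+36B7 (starts at byte 7)
Byte[10]=DA: 2-byte lead, need 1 cont bytes. acc=0x1A
Byte[11]=A1: continuation. acc=(acc<<6)|0x21=0x6A1
Completed: cp=U+06A1 (starts at byte 10)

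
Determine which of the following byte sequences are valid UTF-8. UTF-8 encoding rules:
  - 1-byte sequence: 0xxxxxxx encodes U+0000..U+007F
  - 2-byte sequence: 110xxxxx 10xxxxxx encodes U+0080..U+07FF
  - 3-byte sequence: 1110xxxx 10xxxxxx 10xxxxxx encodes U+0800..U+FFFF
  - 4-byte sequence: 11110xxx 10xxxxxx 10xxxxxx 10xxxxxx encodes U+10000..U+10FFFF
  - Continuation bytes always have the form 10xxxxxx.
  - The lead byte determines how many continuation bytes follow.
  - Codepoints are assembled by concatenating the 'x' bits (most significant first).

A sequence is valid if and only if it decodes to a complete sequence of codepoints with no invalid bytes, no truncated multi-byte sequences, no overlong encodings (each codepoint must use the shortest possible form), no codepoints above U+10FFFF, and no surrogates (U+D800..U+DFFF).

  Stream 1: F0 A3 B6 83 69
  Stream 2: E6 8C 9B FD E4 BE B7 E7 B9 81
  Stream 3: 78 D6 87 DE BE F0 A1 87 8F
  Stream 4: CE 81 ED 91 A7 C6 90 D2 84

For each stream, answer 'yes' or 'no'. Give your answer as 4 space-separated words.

Answer: yes no yes yes

Derivation:
Stream 1: decodes cleanly. VALID
Stream 2: error at byte offset 3. INVALID
Stream 3: decodes cleanly. VALID
Stream 4: decodes cleanly. VALID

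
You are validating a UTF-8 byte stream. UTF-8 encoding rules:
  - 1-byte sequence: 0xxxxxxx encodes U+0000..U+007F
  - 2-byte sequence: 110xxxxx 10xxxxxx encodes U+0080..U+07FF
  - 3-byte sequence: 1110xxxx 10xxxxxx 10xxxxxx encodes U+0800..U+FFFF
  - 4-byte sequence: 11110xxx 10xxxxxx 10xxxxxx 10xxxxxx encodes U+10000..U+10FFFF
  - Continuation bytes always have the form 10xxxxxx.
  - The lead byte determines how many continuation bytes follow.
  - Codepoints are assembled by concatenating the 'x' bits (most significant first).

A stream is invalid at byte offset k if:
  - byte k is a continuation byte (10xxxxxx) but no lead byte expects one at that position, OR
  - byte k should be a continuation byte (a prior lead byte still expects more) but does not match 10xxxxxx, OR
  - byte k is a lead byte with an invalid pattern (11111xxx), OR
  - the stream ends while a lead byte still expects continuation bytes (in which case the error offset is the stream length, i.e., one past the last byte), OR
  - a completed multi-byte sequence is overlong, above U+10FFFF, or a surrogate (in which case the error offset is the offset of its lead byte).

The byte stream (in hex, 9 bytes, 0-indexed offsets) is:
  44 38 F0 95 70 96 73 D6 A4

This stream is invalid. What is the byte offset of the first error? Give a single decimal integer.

Answer: 4

Derivation:
Byte[0]=44: 1-byte ASCII. cp=U+0044
Byte[1]=38: 1-byte ASCII. cp=U+0038
Byte[2]=F0: 4-byte lead, need 3 cont bytes. acc=0x0
Byte[3]=95: continuation. acc=(acc<<6)|0x15=0x15
Byte[4]=70: expected 10xxxxxx continuation. INVALID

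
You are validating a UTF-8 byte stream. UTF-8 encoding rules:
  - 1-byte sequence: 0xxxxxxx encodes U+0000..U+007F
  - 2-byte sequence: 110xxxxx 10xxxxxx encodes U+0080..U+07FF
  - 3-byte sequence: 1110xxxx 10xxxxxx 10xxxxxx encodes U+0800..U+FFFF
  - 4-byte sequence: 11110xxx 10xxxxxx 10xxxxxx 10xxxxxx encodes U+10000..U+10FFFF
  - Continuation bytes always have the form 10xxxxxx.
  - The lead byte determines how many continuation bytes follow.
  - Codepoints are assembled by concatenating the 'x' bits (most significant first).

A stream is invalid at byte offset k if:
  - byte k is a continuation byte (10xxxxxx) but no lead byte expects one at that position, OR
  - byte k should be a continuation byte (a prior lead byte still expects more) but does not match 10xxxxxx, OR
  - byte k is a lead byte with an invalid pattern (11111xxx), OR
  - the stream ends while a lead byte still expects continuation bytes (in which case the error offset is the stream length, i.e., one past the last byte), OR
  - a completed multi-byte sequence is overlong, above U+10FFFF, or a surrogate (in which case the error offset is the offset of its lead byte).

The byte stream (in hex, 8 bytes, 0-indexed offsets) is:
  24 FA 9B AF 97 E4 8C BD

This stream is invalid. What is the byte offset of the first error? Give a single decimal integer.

Byte[0]=24: 1-byte ASCII. cp=U+0024
Byte[1]=FA: INVALID lead byte (not 0xxx/110x/1110/11110)

Answer: 1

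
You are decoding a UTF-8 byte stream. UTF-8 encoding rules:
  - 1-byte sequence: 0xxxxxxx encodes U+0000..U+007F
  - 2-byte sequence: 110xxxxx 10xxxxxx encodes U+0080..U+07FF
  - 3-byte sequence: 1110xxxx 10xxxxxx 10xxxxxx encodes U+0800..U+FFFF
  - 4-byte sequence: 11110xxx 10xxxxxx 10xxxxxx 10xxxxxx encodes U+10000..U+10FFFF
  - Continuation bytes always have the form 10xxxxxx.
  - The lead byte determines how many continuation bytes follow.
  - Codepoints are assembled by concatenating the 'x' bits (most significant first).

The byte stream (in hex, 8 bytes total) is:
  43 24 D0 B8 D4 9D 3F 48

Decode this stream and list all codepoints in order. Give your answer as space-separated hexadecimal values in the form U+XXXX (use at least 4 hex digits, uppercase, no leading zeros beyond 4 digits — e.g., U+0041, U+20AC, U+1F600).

Answer: U+0043 U+0024 U+0438 U+051D U+003F U+0048

Derivation:
Byte[0]=43: 1-byte ASCII. cp=U+0043
Byte[1]=24: 1-byte ASCII. cp=U+0024
Byte[2]=D0: 2-byte lead, need 1 cont bytes. acc=0x10
Byte[3]=B8: continuation. acc=(acc<<6)|0x38=0x438
Completed: cp=U+0438 (starts at byte 2)
Byte[4]=D4: 2-byte lead, need 1 cont bytes. acc=0x14
Byte[5]=9D: continuation. acc=(acc<<6)|0x1D=0x51D
Completed: cp=U+051D (starts at byte 4)
Byte[6]=3F: 1-byte ASCII. cp=U+003F
Byte[7]=48: 1-byte ASCII. cp=U+0048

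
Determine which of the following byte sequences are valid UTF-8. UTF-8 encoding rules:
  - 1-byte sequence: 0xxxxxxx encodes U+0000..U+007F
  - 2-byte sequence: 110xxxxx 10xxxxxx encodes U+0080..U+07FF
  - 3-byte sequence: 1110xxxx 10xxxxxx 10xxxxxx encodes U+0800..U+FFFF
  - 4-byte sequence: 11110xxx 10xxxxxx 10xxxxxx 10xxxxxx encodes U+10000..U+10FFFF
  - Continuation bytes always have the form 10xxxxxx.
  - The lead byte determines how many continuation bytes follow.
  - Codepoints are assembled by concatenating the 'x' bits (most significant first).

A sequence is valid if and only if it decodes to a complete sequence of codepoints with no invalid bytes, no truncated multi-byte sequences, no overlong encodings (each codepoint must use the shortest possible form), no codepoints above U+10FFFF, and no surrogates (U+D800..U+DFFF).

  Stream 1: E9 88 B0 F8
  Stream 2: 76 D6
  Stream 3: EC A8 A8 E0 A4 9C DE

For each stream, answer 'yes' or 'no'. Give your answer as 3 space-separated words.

Stream 1: error at byte offset 3. INVALID
Stream 2: error at byte offset 2. INVALID
Stream 3: error at byte offset 7. INVALID

Answer: no no no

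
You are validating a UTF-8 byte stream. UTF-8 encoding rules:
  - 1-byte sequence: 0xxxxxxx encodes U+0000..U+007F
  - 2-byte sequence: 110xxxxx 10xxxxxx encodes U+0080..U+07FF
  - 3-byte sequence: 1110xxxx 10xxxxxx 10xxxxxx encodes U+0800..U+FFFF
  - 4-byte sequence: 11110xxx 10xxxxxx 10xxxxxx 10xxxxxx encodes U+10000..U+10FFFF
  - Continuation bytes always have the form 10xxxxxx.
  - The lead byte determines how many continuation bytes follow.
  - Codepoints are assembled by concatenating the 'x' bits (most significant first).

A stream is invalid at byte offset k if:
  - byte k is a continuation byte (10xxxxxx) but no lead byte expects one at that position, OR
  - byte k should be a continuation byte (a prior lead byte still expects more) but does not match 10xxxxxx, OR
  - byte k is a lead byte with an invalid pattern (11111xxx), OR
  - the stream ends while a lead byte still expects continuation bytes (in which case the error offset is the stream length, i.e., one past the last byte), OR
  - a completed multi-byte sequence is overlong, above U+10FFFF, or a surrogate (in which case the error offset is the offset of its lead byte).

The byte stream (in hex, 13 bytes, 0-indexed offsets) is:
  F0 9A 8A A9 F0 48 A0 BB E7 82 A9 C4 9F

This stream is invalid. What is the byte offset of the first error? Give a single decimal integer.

Answer: 5

Derivation:
Byte[0]=F0: 4-byte lead, need 3 cont bytes. acc=0x0
Byte[1]=9A: continuation. acc=(acc<<6)|0x1A=0x1A
Byte[2]=8A: continuation. acc=(acc<<6)|0x0A=0x68A
Byte[3]=A9: continuation. acc=(acc<<6)|0x29=0x1A2A9
Completed: cp=U+1A2A9 (starts at byte 0)
Byte[4]=F0: 4-byte lead, need 3 cont bytes. acc=0x0
Byte[5]=48: expected 10xxxxxx continuation. INVALID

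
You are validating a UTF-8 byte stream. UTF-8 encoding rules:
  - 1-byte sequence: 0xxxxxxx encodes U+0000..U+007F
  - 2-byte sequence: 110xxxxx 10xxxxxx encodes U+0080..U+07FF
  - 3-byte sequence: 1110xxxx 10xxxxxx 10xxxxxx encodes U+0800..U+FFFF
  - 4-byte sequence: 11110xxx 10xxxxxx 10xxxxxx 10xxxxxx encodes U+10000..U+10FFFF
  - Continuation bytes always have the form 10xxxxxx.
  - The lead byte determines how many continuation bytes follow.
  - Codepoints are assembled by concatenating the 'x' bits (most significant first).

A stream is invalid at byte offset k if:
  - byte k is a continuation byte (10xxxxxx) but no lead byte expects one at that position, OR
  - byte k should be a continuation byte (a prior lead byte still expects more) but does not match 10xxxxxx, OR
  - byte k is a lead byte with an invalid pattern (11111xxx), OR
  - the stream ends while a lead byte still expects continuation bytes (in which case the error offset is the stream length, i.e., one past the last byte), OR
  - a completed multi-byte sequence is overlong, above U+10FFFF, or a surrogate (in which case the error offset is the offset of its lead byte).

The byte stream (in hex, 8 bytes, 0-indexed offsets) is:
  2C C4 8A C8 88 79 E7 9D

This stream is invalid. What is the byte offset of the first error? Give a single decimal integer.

Answer: 8

Derivation:
Byte[0]=2C: 1-byte ASCII. cp=U+002C
Byte[1]=C4: 2-byte lead, need 1 cont bytes. acc=0x4
Byte[2]=8A: continuation. acc=(acc<<6)|0x0A=0x10A
Completed: cp=U+010A (starts at byte 1)
Byte[3]=C8: 2-byte lead, need 1 cont bytes. acc=0x8
Byte[4]=88: continuation. acc=(acc<<6)|0x08=0x208
Completed: cp=U+0208 (starts at byte 3)
Byte[5]=79: 1-byte ASCII. cp=U+0079
Byte[6]=E7: 3-byte lead, need 2 cont bytes. acc=0x7
Byte[7]=9D: continuation. acc=(acc<<6)|0x1D=0x1DD
Byte[8]: stream ended, expected continuation. INVALID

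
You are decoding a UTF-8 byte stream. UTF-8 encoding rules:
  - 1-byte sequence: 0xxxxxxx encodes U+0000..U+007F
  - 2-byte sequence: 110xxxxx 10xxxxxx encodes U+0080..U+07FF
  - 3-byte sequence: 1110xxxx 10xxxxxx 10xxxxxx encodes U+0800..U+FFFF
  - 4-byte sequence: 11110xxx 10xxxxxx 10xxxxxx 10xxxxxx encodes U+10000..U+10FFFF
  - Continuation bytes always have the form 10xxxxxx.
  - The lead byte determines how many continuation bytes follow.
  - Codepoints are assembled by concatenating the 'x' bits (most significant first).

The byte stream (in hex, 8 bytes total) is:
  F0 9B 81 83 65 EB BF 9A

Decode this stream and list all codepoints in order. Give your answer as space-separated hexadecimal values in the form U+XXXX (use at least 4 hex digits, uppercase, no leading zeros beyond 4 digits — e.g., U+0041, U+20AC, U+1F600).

Byte[0]=F0: 4-byte lead, need 3 cont bytes. acc=0x0
Byte[1]=9B: continuation. acc=(acc<<6)|0x1B=0x1B
Byte[2]=81: continuation. acc=(acc<<6)|0x01=0x6C1
Byte[3]=83: continuation. acc=(acc<<6)|0x03=0x1B043
Completed: cp=U+1B043 (starts at byte 0)
Byte[4]=65: 1-byte ASCII. cp=U+0065
Byte[5]=EB: 3-byte lead, need 2 cont bytes. acc=0xB
Byte[6]=BF: continuation. acc=(acc<<6)|0x3F=0x2FF
Byte[7]=9A: continuation. acc=(acc<<6)|0x1A=0xBFDA
Completed: cp=U+BFDA (starts at byte 5)

Answer: U+1B043 U+0065 U+BFDA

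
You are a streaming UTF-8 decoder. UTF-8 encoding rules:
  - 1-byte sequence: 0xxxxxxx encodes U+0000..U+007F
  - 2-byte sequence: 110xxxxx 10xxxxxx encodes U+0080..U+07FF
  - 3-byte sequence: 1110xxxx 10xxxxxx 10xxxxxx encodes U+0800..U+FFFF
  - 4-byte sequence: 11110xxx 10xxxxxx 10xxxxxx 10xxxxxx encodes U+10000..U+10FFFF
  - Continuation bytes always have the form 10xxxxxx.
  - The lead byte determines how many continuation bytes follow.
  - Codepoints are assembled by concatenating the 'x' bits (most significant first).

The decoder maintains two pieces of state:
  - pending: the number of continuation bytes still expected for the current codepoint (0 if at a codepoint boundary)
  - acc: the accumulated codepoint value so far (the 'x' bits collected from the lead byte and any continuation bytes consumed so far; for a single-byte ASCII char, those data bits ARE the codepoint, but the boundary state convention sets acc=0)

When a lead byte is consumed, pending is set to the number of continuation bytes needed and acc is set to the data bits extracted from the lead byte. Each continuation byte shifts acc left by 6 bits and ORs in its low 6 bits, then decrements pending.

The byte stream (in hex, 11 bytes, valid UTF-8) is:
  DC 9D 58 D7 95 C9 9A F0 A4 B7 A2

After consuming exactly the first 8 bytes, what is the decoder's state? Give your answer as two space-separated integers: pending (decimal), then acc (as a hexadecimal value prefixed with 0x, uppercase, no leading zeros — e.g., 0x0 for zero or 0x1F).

Answer: 3 0x0

Derivation:
Byte[0]=DC: 2-byte lead. pending=1, acc=0x1C
Byte[1]=9D: continuation. acc=(acc<<6)|0x1D=0x71D, pending=0
Byte[2]=58: 1-byte. pending=0, acc=0x0
Byte[3]=D7: 2-byte lead. pending=1, acc=0x17
Byte[4]=95: continuation. acc=(acc<<6)|0x15=0x5D5, pending=0
Byte[5]=C9: 2-byte lead. pending=1, acc=0x9
Byte[6]=9A: continuation. acc=(acc<<6)|0x1A=0x25A, pending=0
Byte[7]=F0: 4-byte lead. pending=3, acc=0x0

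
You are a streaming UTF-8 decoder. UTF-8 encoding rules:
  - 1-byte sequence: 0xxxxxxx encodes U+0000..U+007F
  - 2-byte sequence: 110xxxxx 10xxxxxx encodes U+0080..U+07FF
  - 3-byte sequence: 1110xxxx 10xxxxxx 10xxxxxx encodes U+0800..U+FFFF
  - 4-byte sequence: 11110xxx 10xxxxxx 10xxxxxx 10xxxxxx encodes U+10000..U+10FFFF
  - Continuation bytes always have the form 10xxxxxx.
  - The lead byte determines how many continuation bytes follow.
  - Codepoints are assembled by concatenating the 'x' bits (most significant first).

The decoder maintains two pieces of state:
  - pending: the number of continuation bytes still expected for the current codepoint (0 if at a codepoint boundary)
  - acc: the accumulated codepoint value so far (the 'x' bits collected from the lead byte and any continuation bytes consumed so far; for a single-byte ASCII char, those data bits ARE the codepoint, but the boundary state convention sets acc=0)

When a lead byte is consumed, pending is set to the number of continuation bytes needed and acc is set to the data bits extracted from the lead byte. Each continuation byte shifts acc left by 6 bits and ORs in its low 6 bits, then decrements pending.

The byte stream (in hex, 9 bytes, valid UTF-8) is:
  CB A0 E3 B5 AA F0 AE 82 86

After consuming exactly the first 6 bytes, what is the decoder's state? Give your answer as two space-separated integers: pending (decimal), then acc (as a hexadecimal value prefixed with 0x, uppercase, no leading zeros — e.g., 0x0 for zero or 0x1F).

Byte[0]=CB: 2-byte lead. pending=1, acc=0xB
Byte[1]=A0: continuation. acc=(acc<<6)|0x20=0x2E0, pending=0
Byte[2]=E3: 3-byte lead. pending=2, acc=0x3
Byte[3]=B5: continuation. acc=(acc<<6)|0x35=0xF5, pending=1
Byte[4]=AA: continuation. acc=(acc<<6)|0x2A=0x3D6A, pending=0
Byte[5]=F0: 4-byte lead. pending=3, acc=0x0

Answer: 3 0x0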